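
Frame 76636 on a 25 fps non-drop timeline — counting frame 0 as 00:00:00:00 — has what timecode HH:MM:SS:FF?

00:51:05:11

76636 ÷ 25 = 3065 full seconds, remainder 11 frames.
3065 s = 0 h 51 min 5 s.
Timecode: 00:51:05:11.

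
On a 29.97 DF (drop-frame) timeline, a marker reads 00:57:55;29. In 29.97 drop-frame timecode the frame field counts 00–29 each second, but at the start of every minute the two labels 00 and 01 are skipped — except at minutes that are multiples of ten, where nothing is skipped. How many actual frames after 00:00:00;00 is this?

104175

As if non-drop at 30 labels/s: (0 × 3600 + 57 × 60 + 55) × 30 + 29 = 104279.
Minute boundaries passed: 57; those not divisible by 10: 57 − 5 = 52; dropped labels = 2 × 52 = 104.
Actual frame index = 104279 − 104 = 104175.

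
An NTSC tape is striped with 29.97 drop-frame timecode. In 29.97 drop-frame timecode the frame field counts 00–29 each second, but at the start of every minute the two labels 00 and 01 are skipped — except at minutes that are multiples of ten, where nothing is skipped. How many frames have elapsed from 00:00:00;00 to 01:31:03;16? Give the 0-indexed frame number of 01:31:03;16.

163742

Complete 10-minute blocks: 9, each 17982 frames → 161838.
Remaining 1 whole minute in the current block: 1800 + 0 × 1798 = 1800 frames.
Within the current minute: 3 × 30 + 16 − 2 = 104 (labels ;00/;01 skipped at this minute). Total = 161838 + 1800 + 104 = 163742.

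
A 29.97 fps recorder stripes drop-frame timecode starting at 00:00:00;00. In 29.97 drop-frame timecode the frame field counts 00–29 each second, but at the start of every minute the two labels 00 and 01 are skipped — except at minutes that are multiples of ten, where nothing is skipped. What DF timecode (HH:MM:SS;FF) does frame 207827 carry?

Each 10-minute DF block holds 10 × 60 × 30 − 9 × 2 = 17982 frames. 207827 ÷ 17982 → 11 full blocks, remainder 10025.
Within the partial block the first minute is 1800 frames and each further minute 1798, so 5 further minute boundaries passed. Total skipped labels = 18 × 11 + 2 × 5 = 208.
Non-drop label index = 207827 + 208 = 208035; at 30 labels/s that is 01:55:34:15, i.e. DF 01:55:34;15.

01:55:34;15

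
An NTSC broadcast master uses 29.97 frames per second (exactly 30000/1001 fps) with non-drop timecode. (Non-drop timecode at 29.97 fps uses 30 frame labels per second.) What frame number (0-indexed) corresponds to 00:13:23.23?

frame 24113

Total seconds to the label: (0 × 3600 + 13 × 60 + 23) = 803.
Frame index = 803 × 30 + 23 = 24113.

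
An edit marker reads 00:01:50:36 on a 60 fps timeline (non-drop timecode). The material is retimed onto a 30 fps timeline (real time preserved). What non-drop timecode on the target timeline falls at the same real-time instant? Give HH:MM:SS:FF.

00:01:50:18

Source frame index: (0×3600 + 1×60 + 50) × 60 + 36 = 6636.
Real time: 6636 / (60) = 553/5 s.
Target frame: (553/5) × (30) = 3318.
At 30 labels/s: frame 3318 → 00:01:50:18.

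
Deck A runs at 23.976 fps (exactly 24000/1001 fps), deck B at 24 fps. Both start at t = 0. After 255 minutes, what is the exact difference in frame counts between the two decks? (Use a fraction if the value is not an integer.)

255 min = 15300 s.
A emits 24000/1001 × 15300 = 367200000/1001 frames; B emits 24 × 15300 = 367200.
Difference = 367200/1001 frames (≈ 366.8332); B is ahead of A.

367200/1001 frames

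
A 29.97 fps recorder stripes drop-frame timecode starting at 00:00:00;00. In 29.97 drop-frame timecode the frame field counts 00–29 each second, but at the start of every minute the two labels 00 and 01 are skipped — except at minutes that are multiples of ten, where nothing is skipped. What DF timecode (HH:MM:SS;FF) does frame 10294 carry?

Each 10-minute DF block holds 10 × 60 × 30 − 9 × 2 = 17982 frames. 10294 ÷ 17982 → 0 full blocks, remainder 10294.
Within the partial block the first minute is 1800 frames and each further minute 1798, so 5 further minute boundaries passed. Total skipped labels = 18 × 0 + 2 × 5 = 10.
Non-drop label index = 10294 + 10 = 10304; at 30 labels/s that is 00:05:43:14, i.e. DF 00:05:43;14.

00:05:43;14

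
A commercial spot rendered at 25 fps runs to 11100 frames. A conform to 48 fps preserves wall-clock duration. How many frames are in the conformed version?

Target frames = source frames × (target rate / source rate) = 11100 × (48)/(25) = 11100 × 48/25 = 21312.

21312 frames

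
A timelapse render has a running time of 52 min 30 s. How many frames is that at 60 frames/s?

52 min 30 s = 3150 s.
Frames = 3150 × 60 = 189000.

189000 frames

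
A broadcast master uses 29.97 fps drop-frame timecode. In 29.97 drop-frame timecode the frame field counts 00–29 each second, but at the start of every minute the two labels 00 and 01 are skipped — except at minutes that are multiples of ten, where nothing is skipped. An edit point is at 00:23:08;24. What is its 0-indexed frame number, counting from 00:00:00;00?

41622

As if non-drop at 30 labels/s: (0 × 3600 + 23 × 60 + 8) × 30 + 24 = 41664.
Minute boundaries passed: 23; those not divisible by 10: 23 − 2 = 21; dropped labels = 2 × 21 = 42.
Actual frame index = 41664 − 42 = 41622.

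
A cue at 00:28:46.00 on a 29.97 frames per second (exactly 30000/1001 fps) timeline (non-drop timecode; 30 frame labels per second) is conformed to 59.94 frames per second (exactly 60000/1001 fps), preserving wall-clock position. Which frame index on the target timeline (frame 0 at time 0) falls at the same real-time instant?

Source frame index: (0×3600 + 28×60 + 46) × 30 + 0 = 51780.
Real time: 51780 / (30000/1001) = 863863/500 s.
Target frame: (863863/500) × (60000/1001) = 103560.

frame 103560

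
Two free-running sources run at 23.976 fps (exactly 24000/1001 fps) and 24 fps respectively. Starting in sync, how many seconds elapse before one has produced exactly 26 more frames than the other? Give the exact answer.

13013/12 seconds

The gap grows by |24 − 24000/1001| = 24/1001 frames per second.
Time for a 26-frame gap: 26 ÷ (24/1001) = 13013/12 s.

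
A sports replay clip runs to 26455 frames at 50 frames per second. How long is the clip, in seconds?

Running time = 26455 / (50) = 529.1 s.

529.1 seconds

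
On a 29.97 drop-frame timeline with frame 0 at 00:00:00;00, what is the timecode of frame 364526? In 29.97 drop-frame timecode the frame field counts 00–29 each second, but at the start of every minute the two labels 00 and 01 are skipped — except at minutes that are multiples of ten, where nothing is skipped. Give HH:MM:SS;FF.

Each 10-minute DF block holds 10 × 60 × 30 − 9 × 2 = 17982 frames. 364526 ÷ 17982 → 20 full blocks, remainder 4886.
Within the partial block the first minute is 1800 frames and each further minute 1798, so 2 further minute boundaries passed. Total skipped labels = 18 × 20 + 2 × 2 = 364.
Non-drop label index = 364526 + 364 = 364890; at 30 labels/s that is 03:22:43:00, i.e. DF 03:22:43;00.

03:22:43;00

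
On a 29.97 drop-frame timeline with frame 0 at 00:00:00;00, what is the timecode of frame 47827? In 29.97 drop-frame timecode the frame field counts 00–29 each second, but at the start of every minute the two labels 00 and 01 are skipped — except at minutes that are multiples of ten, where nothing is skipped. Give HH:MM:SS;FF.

Each 10-minute DF block holds 10 × 60 × 30 − 9 × 2 = 17982 frames. 47827 ÷ 17982 → 2 full blocks, remainder 11863.
Within the partial block the first minute is 1800 frames and each further minute 1798, so 6 further minute boundaries passed. Total skipped labels = 18 × 2 + 2 × 6 = 48.
Non-drop label index = 47827 + 48 = 47875; at 30 labels/s that is 00:26:35:25, i.e. DF 00:26:35;25.

00:26:35;25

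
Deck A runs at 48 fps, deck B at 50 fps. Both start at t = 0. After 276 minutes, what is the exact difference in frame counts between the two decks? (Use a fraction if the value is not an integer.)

276 min = 16560 s.
A emits 48 × 16560 = 794880 frames; B emits 50 × 16560 = 828000.
Difference = 33120 frames; B is ahead of A.

33120 frames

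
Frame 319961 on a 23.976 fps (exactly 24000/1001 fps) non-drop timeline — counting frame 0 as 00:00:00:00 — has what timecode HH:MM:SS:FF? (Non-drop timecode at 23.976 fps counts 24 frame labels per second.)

03:42:11:17

319961 ÷ 24 = 13331 full seconds, remainder 17 frames.
13331 s = 3 h 42 min 11 s.
Timecode: 03:42:11:17.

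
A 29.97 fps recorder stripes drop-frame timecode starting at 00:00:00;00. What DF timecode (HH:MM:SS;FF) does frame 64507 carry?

Each 10-minute DF block holds 10 × 60 × 30 − 9 × 2 = 17982 frames. 64507 ÷ 17982 → 3 full blocks, remainder 10561.
Within the partial block the first minute is 1800 frames and each further minute 1798, so 5 further minute boundaries passed. Total skipped labels = 18 × 3 + 2 × 5 = 64.
Non-drop label index = 64507 + 64 = 64571; at 30 labels/s that is 00:35:52:11, i.e. DF 00:35:52;11.

00:35:52;11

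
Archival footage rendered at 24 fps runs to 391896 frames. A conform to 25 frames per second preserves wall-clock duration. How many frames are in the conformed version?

408225 frames

Target frames = source frames × (target rate / source rate) = 391896 × (25)/(24) = 391896 × 25/24 = 408225.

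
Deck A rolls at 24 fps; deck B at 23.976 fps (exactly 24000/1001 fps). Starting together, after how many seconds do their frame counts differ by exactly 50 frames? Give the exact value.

The gap grows by |24000/1001 − 24| = 24/1001 frames per second.
Time for a 50-frame gap: 50 ÷ (24/1001) = 25025/12 s.

25025/12 seconds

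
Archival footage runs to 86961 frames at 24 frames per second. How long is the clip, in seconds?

Running time = 86961 / (24) = 3623.375 s.

3623.375 seconds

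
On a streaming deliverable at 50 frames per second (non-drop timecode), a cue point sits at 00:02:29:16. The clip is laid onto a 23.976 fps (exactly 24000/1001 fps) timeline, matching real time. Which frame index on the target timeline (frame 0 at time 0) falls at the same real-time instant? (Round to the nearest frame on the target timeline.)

frame 3580

Source frame index: (0×3600 + 2×60 + 29) × 50 + 16 = 7466.
Real time: 7466 / (50) = 3733/25 s.
Target frame: (3733/25) × (24000/1001) = 3583680/1001 ≈ 3580.100 → 3580.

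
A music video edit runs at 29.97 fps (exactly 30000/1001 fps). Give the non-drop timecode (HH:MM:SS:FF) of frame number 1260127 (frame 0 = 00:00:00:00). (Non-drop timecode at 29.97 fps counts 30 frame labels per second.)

11:40:04:07

1260127 ÷ 30 = 42004 full seconds, remainder 7 frames.
42004 s = 11 h 40 min 4 s.
Timecode: 11:40:04:07.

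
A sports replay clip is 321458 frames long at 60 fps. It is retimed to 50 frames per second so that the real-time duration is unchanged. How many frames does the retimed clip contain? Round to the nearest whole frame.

267882 frames

Frames at target rate = 321458 × (50) / (60) = 803645/3 ≈ 267881.667.
Nearest whole frame: 267882.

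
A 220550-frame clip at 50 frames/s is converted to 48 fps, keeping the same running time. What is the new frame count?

Target frames = source frames × (target rate / source rate) = 220550 × (48)/(50) = 220550 × 24/25 = 211728.

211728 frames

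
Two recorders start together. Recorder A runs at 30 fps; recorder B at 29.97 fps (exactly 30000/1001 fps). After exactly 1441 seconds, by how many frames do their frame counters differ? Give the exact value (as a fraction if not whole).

A emits 30 × 1441 = 43230 frames; B emits 30000/1001 × 1441 = 3930000/91.
Difference = 3930/91 frames (≈ 43.1868); B is behind A.

3930/91 frames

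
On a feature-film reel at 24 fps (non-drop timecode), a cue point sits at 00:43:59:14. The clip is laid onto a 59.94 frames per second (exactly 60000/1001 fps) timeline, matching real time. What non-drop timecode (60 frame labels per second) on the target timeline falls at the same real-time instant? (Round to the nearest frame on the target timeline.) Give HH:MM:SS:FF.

Source frame index: (0×3600 + 43×60 + 59) × 24 + 14 = 63350.
Real time: 63350 / (24) = 31675/12 s.
Target frame: (31675/12) × (60000/1001) = 22625000/143 ≈ 158216.783 → 158217.
At 60 labels/s: frame 158217 → 00:43:56:57.

00:43:56:57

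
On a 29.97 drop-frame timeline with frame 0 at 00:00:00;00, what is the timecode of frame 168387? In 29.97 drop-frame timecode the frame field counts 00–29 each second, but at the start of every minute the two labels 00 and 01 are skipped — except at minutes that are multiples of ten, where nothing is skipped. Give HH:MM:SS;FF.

Each 10-minute DF block holds 10 × 60 × 30 − 9 × 2 = 17982 frames. 168387 ÷ 17982 → 9 full blocks, remainder 6549.
Within the partial block the first minute is 1800 frames and each further minute 1798, so 3 further minute boundaries passed. Total skipped labels = 18 × 9 + 2 × 3 = 168.
Non-drop label index = 168387 + 168 = 168555; at 30 labels/s that is 01:33:38:15, i.e. DF 01:33:38;15.

01:33:38;15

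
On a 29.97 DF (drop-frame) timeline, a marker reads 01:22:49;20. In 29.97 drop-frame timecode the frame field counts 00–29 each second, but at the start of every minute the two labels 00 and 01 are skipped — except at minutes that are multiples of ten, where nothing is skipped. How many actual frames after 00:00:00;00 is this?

148942

As if non-drop at 30 labels/s: (1 × 3600 + 22 × 60 + 49) × 30 + 20 = 149090.
Minute boundaries passed: 82; those not divisible by 10: 82 − 8 = 74; dropped labels = 2 × 74 = 148.
Actual frame index = 149090 − 148 = 148942.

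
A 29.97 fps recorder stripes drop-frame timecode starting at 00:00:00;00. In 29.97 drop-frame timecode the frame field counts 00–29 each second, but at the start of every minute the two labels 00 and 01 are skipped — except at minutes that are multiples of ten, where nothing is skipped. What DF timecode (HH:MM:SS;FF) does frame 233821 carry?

02:10:01;25

Ten DF minutes hold 17982 frames, so frame 233821 lies in block 13 (frames 233766–251747) with 55 frames into that block.
The block's first minute is 1800 frames and the rest 1798 each; 55 frames reaches minute 0, so 13 × 18 + 0 × 2 = 234 labels have been skipped so far.
Adding those back, label number 233821 + 234 = 234055 at 30 labels/s is 7801 s + 25 f = 2 h 10 min 1 s frame 25, i.e. 02:10:01;25.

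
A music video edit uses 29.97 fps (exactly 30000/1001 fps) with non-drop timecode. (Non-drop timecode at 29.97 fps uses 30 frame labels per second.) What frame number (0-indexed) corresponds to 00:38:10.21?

Total seconds to the label: (0 × 3600 + 38 × 60 + 10) = 2290.
Frame index = 2290 × 30 + 21 = 68721.

frame 68721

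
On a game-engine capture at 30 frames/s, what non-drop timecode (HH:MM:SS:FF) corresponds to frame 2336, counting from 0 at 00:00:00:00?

2336 ÷ 30 = 77 full seconds, remainder 26 frames.
77 s = 0 h 1 min 17 s.
Timecode: 00:01:17:26.

00:01:17:26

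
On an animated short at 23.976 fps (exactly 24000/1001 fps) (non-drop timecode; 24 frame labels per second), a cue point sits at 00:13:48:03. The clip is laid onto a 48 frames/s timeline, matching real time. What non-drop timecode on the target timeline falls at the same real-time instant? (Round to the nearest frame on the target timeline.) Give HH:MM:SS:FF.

Source frame index: (0×3600 + 13×60 + 48) × 24 + 3 = 19875.
Real time: 19875 / (24000/1001) = 53053/64 s.
Target frame: (53053/64) × (48) = 159159/4 ≈ 39789.750 → 39790.
At 48 labels/s: frame 39790 → 00:13:48:46.

00:13:48:46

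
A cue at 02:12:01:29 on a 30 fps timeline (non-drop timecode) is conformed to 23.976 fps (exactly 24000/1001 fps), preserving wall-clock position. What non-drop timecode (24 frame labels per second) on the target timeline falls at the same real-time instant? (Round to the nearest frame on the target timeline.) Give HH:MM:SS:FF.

Source frame index: (2×3600 + 12×60 + 1) × 30 + 29 = 237659.
Real time: 237659 / (30) = 237659/30 s.
Target frame: (237659/30) × (24000/1001) = 190127200/1001 ≈ 189937.263 → 189937.
At 24 labels/s: frame 189937 → 02:11:54:01.

02:11:54:01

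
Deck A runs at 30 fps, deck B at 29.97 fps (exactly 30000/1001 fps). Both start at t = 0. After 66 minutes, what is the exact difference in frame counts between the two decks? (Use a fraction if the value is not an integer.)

66 min = 3960 s.
A emits 30 × 3960 = 118800 frames; B emits 30000/1001 × 3960 = 10800000/91.
Difference = 10800/91 frames (≈ 118.6813); B is behind A.

10800/91 frames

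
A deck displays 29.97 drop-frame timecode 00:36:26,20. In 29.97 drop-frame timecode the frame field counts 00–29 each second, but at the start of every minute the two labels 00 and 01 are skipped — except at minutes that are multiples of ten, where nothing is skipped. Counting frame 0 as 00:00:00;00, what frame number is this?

As if non-drop at 30 labels/s: (0 × 3600 + 36 × 60 + 26) × 30 + 20 = 65600.
Minute boundaries passed: 36; those not divisible by 10: 36 − 3 = 33; dropped labels = 2 × 33 = 66.
Actual frame index = 65600 − 66 = 65534.

65534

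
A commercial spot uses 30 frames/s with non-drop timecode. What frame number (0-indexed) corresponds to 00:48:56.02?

Total seconds to the label: (0 × 3600 + 48 × 60 + 56) = 2936.
Frame index = 2936 × 30 + 2 = 88082.

88082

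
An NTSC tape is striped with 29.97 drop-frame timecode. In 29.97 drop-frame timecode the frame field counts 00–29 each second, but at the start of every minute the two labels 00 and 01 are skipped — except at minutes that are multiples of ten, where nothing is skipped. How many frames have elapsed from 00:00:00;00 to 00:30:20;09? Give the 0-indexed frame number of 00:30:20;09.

Complete 10-minute blocks: 3, each 17982 frames → 53946.
Remaining 0 whole minutes in the current block: 0 frames.
Within the current minute: 20 × 30 + 9 = 609. Total = 53946 + 0 + 609 = 54555.

54555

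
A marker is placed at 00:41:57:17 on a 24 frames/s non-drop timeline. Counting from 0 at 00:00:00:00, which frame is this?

Total seconds to the label: (0 × 3600 + 41 × 60 + 57) = 2517.
Frame index = 2517 × 24 + 17 = 60425.

frame 60425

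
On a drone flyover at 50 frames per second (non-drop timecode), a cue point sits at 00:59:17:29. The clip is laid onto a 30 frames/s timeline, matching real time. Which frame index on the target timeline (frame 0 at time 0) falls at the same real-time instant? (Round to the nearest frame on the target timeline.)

frame 106727

Source frame index: (0×3600 + 59×60 + 17) × 50 + 29 = 177879.
Real time: 177879 / (50) = 177879/50 s.
Target frame: (177879/50) × (30) = 533637/5 ≈ 106727.400 → 106727.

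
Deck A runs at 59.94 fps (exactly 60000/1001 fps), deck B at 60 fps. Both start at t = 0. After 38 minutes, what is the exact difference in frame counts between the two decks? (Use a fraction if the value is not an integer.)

38 min = 2280 s.
A emits 60000/1001 × 2280 = 136800000/1001 frames; B emits 60 × 2280 = 136800.
Difference = 136800/1001 frames (≈ 136.6633); B is ahead of A.

136800/1001 frames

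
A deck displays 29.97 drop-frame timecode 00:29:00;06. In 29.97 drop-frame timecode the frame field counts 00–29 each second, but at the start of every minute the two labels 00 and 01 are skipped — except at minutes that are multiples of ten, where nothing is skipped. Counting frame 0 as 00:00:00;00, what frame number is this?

52152

As if non-drop at 30 labels/s: (0 × 3600 + 29 × 60 + 0) × 30 + 6 = 52206.
Minute boundaries passed: 29; those not divisible by 10: 29 − 2 = 27; dropped labels = 2 × 27 = 54.
Actual frame index = 52206 − 54 = 52152.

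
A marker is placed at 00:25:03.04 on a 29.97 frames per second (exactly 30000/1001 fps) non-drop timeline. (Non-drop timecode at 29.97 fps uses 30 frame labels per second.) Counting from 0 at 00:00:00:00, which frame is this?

Total seconds to the label: (0 × 3600 + 25 × 60 + 3) = 1503.
Frame index = 1503 × 30 + 4 = 45094.

45094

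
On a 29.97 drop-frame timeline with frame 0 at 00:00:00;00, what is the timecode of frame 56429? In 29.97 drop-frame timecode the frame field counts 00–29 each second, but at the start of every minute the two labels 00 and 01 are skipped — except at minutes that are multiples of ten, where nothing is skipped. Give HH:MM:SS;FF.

00:31:22;25

Each 10-minute DF block holds 10 × 60 × 30 − 9 × 2 = 17982 frames. 56429 ÷ 17982 → 3 full blocks, remainder 2483.
Within the partial block the first minute is 1800 frames and each further minute 1798, so 1 further minute boundary passed. Total skipped labels = 18 × 3 + 2 × 1 = 56.
Non-drop label index = 56429 + 56 = 56485; at 30 labels/s that is 00:31:22:25, i.e. DF 00:31:22;25.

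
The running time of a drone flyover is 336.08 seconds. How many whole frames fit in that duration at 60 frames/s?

Frames = 336.08 × 60 = 100824/5 ≈ 20164.8000.
Complete frames: 20164.

20164 frames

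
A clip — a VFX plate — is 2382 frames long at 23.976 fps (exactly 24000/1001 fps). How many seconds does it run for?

99.34925 seconds

Running time = 2382 / (24000/1001) = 99.34925 s.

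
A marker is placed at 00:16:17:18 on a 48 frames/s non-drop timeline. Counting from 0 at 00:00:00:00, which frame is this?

frame 46914

Total seconds to the label: (0 × 3600 + 16 × 60 + 17) = 977.
Frame index = 977 × 48 + 18 = 46914.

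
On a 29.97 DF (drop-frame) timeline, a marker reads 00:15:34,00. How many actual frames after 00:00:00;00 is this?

Complete 10-minute blocks: 1, each 17982 frames → 17982.
Remaining 5 whole minutes in the current block: 1800 + 4 × 1798 = 8992 frames.
Within the current minute: 34 × 30 + 0 − 2 = 1018 (labels ;00/;01 skipped at this minute). Total = 17982 + 8992 + 1018 = 27992.

27992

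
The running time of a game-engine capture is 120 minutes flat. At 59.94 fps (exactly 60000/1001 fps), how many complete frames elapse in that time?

431568 frames

120 min = 7200 s.
Frames = 7200 × 60000/1001 = 432000000/1001 ≈ 431568.4316.
Complete frames: 431568.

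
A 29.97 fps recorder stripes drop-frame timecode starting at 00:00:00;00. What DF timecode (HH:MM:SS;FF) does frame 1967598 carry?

18:14:12;08

Each 10-minute DF block holds 10 × 60 × 30 − 9 × 2 = 17982 frames. 1967598 ÷ 17982 → 109 full blocks, remainder 7560.
Within the partial block the first minute is 1800 frames and each further minute 1798, so 4 further minute boundaries passed. Total skipped labels = 18 × 109 + 2 × 4 = 1970.
Non-drop label index = 1967598 + 1970 = 1969568; at 30 labels/s that is 18:14:12:08, i.e. DF 18:14:12;08.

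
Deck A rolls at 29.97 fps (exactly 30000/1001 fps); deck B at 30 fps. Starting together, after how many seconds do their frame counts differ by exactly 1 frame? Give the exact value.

1001/30 seconds

The gap grows by |30 − 30000/1001| = 30/1001 frames per second.
Time for a 1-frame gap: 1 ÷ (30/1001) = 1001/30 s.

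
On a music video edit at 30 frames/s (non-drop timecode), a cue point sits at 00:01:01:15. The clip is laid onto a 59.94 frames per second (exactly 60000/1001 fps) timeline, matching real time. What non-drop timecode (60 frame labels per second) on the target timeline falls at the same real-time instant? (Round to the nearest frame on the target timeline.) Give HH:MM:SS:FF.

Source frame index: (0×3600 + 1×60 + 1) × 30 + 15 = 1845.
Real time: 1845 / (30) = 123/2 s.
Target frame: (123/2) × (60000/1001) = 3690000/1001 ≈ 3686.314 → 3686.
At 60 labels/s: frame 3686 → 00:01:01:26.

00:01:01:26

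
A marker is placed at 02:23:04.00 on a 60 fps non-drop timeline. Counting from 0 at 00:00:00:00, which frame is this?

515040

Total seconds to the label: (2 × 3600 + 23 × 60 + 4) = 8584.
Frame index = 8584 × 60 + 0 = 515040.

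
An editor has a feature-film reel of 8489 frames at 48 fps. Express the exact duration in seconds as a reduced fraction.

8489/48 seconds

Running time = 8489 ÷ (48) = 8489 × 1/48 = 8489/48 s.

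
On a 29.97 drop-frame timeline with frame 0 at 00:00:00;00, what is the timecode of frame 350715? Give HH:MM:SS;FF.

03:15:02;07

Each 10-minute DF block holds 10 × 60 × 30 − 9 × 2 = 17982 frames. 350715 ÷ 17982 → 19 full blocks, remainder 9057.
Within the partial block the first minute is 1800 frames and each further minute 1798, so 5 further minute boundaries passed. Total skipped labels = 18 × 19 + 2 × 5 = 352.
Non-drop label index = 350715 + 352 = 351067; at 30 labels/s that is 03:15:02:07, i.e. DF 03:15:02;07.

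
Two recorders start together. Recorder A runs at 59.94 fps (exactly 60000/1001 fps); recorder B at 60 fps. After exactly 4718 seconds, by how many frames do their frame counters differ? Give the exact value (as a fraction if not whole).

A emits 60000/1001 × 4718 = 40440000/143 frames; B emits 60 × 4718 = 283080.
Difference = 40440/143 frames (≈ 282.7972); B is ahead of A.

40440/143 frames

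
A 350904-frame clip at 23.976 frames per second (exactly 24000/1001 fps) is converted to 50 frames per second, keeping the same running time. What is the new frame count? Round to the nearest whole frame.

731781 frames

Frames at target rate = 350904 × (50) / (24000/1001) = 14635621/20 ≈ 731781.050.
Nearest whole frame: 731781.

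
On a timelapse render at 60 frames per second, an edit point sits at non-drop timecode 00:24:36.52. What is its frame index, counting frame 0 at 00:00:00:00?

frame 88612

Total seconds to the label: (0 × 3600 + 24 × 60 + 36) = 1476.
Frame index = 1476 × 60 + 52 = 88612.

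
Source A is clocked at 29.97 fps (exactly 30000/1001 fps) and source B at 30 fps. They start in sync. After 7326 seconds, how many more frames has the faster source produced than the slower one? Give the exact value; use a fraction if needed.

A emits 30000/1001 × 7326 = 19980000/91 frames; B emits 30 × 7326 = 219780.
Difference = 19980/91 frames (≈ 219.5604); B is ahead of A.

19980/91 frames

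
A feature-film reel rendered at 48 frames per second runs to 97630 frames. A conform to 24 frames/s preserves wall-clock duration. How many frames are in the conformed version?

Target frames = source frames × (target rate / source rate) = 97630 × (24)/(48) = 97630 × 1/2 = 48815.

48815 frames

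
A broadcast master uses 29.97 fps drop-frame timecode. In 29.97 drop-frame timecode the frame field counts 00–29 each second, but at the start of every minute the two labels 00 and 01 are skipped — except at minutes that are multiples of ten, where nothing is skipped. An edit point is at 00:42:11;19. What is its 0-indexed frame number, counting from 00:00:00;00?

Complete 10-minute blocks: 4, each 17982 frames → 71928.
Remaining 2 whole minutes in the current block: 1800 + 1 × 1798 = 3598 frames.
Within the current minute: 11 × 30 + 19 − 2 = 347 (labels ;00/;01 skipped at this minute). Total = 71928 + 3598 + 347 = 75873.

75873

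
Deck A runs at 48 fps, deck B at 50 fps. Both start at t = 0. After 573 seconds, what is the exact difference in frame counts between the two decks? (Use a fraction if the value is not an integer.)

A emits 48 × 573 = 27504 frames; B emits 50 × 573 = 28650.
Difference = 1146 frames; B is ahead of A.

1146 frames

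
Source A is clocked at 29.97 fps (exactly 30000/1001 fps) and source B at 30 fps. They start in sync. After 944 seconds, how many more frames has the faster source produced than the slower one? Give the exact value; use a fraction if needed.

28320/1001 frames

A emits 30000/1001 × 944 = 28320000/1001 frames; B emits 30 × 944 = 28320.
Difference = 28320/1001 frames (≈ 28.2917); B is ahead of A.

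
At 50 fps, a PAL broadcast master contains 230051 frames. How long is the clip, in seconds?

Running time = 230051 / (50) = 4601.02 s.

4601.02 seconds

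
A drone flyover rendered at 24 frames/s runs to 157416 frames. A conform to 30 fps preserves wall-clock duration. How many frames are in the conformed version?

196770 frames

Target frames = source frames × (target rate / source rate) = 157416 × (30)/(24) = 157416 × 5/4 = 196770.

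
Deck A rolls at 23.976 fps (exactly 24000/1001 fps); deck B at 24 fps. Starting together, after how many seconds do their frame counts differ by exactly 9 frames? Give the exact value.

375.375 seconds

The gap grows by |24 − 24000/1001| = 24/1001 frames per second.
Time for a 9-frame gap: 9 ÷ (24/1001) = 375.375 s.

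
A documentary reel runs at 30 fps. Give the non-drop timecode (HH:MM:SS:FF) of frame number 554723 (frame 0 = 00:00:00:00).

05:08:10:23

554723 ÷ 30 = 18490 full seconds, remainder 23 frames.
18490 s = 5 h 8 min 10 s.
Timecode: 05:08:10:23.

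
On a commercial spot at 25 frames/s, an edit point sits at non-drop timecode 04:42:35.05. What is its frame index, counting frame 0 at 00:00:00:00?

423880

Total seconds to the label: (4 × 3600 + 42 × 60 + 35) = 16955.
Frame index = 16955 × 25 + 5 = 423880.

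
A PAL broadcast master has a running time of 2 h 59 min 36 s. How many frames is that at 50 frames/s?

538800 frames

2 h 59 min 36 s = 10776 s.
Frames = 10776 × 50 = 538800.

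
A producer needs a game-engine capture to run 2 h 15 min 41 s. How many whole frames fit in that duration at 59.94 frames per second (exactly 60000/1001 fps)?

487972 frames

2 h 15 min 41 s = 8141 s.
Frames = 8141 × 60000/1001 = 69780000/143 ≈ 487972.0280.
Complete frames: 487972.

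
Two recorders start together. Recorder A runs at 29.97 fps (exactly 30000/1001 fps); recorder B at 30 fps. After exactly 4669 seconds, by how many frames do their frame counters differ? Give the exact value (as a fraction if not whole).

A emits 30000/1001 × 4669 = 20010000/143 frames; B emits 30 × 4669 = 140070.
Difference = 20010/143 frames (≈ 139.9301); B is ahead of A.

20010/143 frames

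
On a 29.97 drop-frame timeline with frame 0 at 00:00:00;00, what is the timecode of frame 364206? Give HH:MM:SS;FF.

03:22:32;10

Each 10-minute DF block holds 10 × 60 × 30 − 9 × 2 = 17982 frames. 364206 ÷ 17982 → 20 full blocks, remainder 4566.
Within the partial block the first minute is 1800 frames and each further minute 1798, so 2 further minute boundaries passed. Total skipped labels = 18 × 20 + 2 × 2 = 364.
Non-drop label index = 364206 + 364 = 364570; at 30 labels/s that is 03:22:32:10, i.e. DF 03:22:32;10.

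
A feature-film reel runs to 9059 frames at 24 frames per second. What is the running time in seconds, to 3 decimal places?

Running time = 9059 × 1/24 = 9059/24 s ≈ 377.458 s.

377.458 seconds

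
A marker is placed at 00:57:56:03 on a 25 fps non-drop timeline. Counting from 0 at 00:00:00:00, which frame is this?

frame 86903

Total seconds to the label: (0 × 3600 + 57 × 60 + 56) = 3476.
Frame index = 3476 × 25 + 3 = 86903.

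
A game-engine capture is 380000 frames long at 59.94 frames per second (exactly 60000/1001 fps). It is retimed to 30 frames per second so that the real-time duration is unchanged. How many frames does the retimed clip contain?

Target frames = source frames × (target rate / source rate) = 380000 × (30)/(60000/1001) = 380000 × 1001/2000 = 190190.

190190 frames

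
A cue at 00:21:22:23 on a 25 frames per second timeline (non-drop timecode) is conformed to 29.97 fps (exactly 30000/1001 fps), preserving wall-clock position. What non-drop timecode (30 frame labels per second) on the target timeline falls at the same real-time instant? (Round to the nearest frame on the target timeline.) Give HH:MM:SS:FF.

00:21:21:19

Source frame index: (0×3600 + 21×60 + 22) × 25 + 23 = 32073.
Real time: 32073 / (25) = 32073/25 s.
Target frame: (32073/25) × (30000/1001) = 38487600/1001 ≈ 38449.151 → 38449.
At 30 labels/s: frame 38449 → 00:21:21:19.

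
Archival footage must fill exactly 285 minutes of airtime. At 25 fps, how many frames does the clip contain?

427500 frames

285 min = 17100 s.
Frames = 17100 × 25 = 427500.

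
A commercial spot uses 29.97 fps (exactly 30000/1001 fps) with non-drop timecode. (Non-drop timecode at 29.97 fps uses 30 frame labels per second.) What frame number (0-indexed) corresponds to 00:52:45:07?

Total seconds to the label: (0 × 3600 + 52 × 60 + 45) = 3165.
Frame index = 3165 × 30 + 7 = 94957.

94957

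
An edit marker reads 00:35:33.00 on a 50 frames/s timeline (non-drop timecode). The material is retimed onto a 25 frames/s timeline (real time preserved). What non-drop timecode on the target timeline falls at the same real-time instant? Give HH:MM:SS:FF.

00:35:33:00

Source frame index: (0×3600 + 35×60 + 33) × 50 + 0 = 106650.
Real time: 106650 / (50) = 2133 s.
Target frame: (2133) × (25) = 53325.
At 25 labels/s: frame 53325 → 00:35:33:00.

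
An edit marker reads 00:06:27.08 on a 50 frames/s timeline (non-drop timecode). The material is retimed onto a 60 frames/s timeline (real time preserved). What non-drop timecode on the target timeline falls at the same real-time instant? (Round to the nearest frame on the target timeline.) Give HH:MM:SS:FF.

00:06:27:10

Source frame index: (0×3600 + 6×60 + 27) × 50 + 8 = 19358.
Real time: 19358 / (50) = 9679/25 s.
Target frame: (9679/25) × (60) = 116148/5 ≈ 23229.600 → 23230.
At 60 labels/s: frame 23230 → 00:06:27:10.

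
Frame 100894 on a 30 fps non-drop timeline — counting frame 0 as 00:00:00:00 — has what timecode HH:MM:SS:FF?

100894 ÷ 30 = 3363 full seconds, remainder 4 frames.
3363 s = 0 h 56 min 3 s.
Timecode: 00:56:03:04.

00:56:03:04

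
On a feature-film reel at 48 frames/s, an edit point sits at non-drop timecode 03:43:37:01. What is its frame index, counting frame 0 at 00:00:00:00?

frame 644017

Total seconds to the label: (3 × 3600 + 43 × 60 + 37) = 13417.
Frame index = 13417 × 48 + 1 = 644017.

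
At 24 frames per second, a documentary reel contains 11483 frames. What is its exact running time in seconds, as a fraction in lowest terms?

Running time = 11483 ÷ (24) = 11483 × 1/24 = 11483/24 s.

11483/24 seconds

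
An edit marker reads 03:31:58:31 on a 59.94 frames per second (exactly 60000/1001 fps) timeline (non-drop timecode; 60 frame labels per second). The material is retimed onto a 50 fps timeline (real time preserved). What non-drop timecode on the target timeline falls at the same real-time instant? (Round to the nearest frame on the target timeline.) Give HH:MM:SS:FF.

03:32:11:12

Source frame index: (3×3600 + 31×60 + 58) × 60 + 31 = 763111.
Real time: 763111 / (60000/1001) = 763874111/60000 s.
Target frame: (763874111/60000) × (50) = 763874111/1200 ≈ 636561.759 → 636562.
At 50 labels/s: frame 636562 → 03:32:11:12.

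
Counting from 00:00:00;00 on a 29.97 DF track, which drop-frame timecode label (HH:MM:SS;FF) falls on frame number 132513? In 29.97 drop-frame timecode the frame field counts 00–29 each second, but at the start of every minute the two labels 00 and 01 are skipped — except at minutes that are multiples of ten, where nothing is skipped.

01:13:41;15

Ten DF minutes hold 17982 frames, so frame 132513 lies in block 7 (frames 125874–143855) with 6639 frames into that block.
The block's first minute is 1800 frames and the rest 1798 each; 6639 frames reaches minute 3, so 7 × 18 + 3 × 2 = 132 labels have been skipped so far.
Adding those back, label number 132513 + 132 = 132645 at 30 labels/s is 4421 s + 15 f = 1 h 13 min 41 s frame 15, i.e. 01:13:41;15.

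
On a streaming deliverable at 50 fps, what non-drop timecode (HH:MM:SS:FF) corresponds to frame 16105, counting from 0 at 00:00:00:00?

16105 ÷ 50 = 322 full seconds, remainder 5 frames.
322 s = 0 h 5 min 22 s.
Timecode: 00:05:22:05.

00:05:22:05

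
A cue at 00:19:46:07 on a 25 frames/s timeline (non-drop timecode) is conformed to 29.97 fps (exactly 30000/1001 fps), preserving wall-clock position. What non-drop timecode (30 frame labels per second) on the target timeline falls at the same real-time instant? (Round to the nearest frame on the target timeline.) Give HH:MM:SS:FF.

00:19:45:03

Source frame index: (0×3600 + 19×60 + 46) × 25 + 7 = 29657.
Real time: 29657 / (25) = 29657/25 s.
Target frame: (29657/25) × (30000/1001) = 35588400/1001 ≈ 35552.847 → 35553.
At 30 labels/s: frame 35553 → 00:19:45:03.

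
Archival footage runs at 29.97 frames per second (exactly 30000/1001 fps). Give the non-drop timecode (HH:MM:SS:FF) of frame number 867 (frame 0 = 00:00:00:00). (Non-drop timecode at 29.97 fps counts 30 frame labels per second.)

867 ÷ 30 = 28 full seconds, remainder 27 frames.
28 s = 0 h 0 min 28 s.
Timecode: 00:00:28:27.

00:00:28:27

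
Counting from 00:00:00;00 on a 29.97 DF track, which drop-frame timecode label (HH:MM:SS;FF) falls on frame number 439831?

Each 10-minute DF block holds 10 × 60 × 30 − 9 × 2 = 17982 frames. 439831 ÷ 17982 → 24 full blocks, remainder 8263.
Within the partial block the first minute is 1800 frames and each further minute 1798, so 4 further minute boundaries passed. Total skipped labels = 18 × 24 + 2 × 4 = 440.
Non-drop label index = 439831 + 440 = 440271; at 30 labels/s that is 04:04:35:21, i.e. DF 04:04:35;21.

04:04:35;21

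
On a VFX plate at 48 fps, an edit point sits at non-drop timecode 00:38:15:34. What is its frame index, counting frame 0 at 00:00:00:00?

Total seconds to the label: (0 × 3600 + 38 × 60 + 15) = 2295.
Frame index = 2295 × 48 + 34 = 110194.

110194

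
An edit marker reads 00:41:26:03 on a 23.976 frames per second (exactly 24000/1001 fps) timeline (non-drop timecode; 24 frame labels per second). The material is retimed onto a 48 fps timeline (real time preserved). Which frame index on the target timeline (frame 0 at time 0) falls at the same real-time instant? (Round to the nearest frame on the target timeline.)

frame 119453

Source frame index: (0×3600 + 41×60 + 26) × 24 + 3 = 59667.
Real time: 59667 / (24000/1001) = 19908889/8000 s.
Target frame: (19908889/8000) × (48) = 59726667/500 ≈ 119453.334 → 119453.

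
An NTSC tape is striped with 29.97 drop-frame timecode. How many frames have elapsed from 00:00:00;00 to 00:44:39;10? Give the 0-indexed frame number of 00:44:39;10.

80300

As if non-drop at 30 labels/s: (0 × 3600 + 44 × 60 + 39) × 30 + 10 = 80380.
Minute boundaries passed: 44; those not divisible by 10: 44 − 4 = 40; dropped labels = 2 × 40 = 80.
Actual frame index = 80380 − 80 = 80300.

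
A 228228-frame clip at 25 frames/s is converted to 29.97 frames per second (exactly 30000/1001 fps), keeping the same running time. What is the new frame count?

Target frames = source frames × (target rate / source rate) = 228228 × (30000/1001)/(25) = 228228 × 1200/1001 = 273600.

273600 frames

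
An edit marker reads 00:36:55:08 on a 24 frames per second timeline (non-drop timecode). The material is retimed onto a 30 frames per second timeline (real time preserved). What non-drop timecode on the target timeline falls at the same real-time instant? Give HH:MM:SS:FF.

Source frame index: (0×3600 + 36×60 + 55) × 24 + 8 = 53168.
Real time: 53168 / (24) = 6646/3 s.
Target frame: (6646/3) × (30) = 66460.
At 30 labels/s: frame 66460 → 00:36:55:10.

00:36:55:10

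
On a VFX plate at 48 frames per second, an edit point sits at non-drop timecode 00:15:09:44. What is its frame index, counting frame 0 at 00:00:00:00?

43676

Total seconds to the label: (0 × 3600 + 15 × 60 + 9) = 909.
Frame index = 909 × 48 + 44 = 43676.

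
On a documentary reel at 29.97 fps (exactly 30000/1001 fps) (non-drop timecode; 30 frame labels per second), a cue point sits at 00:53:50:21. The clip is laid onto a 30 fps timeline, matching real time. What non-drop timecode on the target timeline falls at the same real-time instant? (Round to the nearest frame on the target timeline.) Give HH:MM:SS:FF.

00:53:53:28

Source frame index: (0×3600 + 53×60 + 50) × 30 + 21 = 96921.
Real time: 96921 / (30000/1001) = 32339307/10000 s.
Target frame: (32339307/10000) × (30) = 97017921/1000 ≈ 97017.921 → 97018.
At 30 labels/s: frame 97018 → 00:53:53:28.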